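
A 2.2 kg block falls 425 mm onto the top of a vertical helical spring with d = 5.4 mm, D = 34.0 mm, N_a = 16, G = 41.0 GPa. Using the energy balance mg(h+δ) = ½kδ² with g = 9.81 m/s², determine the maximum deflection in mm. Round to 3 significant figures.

k = Gd⁴/(8D³N_a) = (41.0×10³)(5.4⁴)/(8·34.0³·16) = 6.9297 N/mm
W = mg = 2.2 × 9.81 = 21.582 N
½kδ² − Wδ − Wh = 0 → δ = (W + √(W² + 2kWh))/k
δ = (21.582 + √(465.78 + 127123))/6.9297 = (21.582 + 357.2)/6.9297 = 54.66 mm

54.7 mm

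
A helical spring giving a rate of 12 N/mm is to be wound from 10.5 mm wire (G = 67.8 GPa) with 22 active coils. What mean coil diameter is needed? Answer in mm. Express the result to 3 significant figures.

73.1 mm

D = (Gd⁴/(8N_a·k))^(1/3) = (67.8×10³·10.5⁴/(8·22·12))^(1/3)
  = (390205)^(1/3) = 73.0742 mm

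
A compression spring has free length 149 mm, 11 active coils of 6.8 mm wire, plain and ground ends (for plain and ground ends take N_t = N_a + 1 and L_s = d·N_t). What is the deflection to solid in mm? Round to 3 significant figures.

N_t = 12; L_s = 6.8·12 = 81.6 mm
δ_solid = L₀ − L_s = 149 − 81.6 = 67.4 mm

67.4 mm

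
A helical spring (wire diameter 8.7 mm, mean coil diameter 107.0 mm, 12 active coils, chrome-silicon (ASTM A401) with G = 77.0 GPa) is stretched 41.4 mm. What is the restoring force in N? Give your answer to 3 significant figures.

k = Gd⁴/(8D³N_a) = (77.0×10³)(8.7⁴)/(8·107.0³·12) = 3.751 N/mm
F = k·δ = 3.751 × 41.4 = 155.29 N

155 N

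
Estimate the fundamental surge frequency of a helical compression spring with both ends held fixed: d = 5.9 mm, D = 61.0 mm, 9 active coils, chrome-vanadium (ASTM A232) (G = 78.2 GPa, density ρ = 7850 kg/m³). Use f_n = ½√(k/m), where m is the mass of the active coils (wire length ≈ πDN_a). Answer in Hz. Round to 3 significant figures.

k = Gd⁴/(8D³N_a) = (78.2×10³)(5.9⁴)/(8·61.0³·9) = 5.7982 N/mm = 5798.2 N/m
Wire length L = πDN_a = π·61.0·9 = 1724.7 mm
m = ρ·(πd²/4)·L = 7850 × 27.34×10⁻⁶ m² × 1.7247 m = 0.37016 kg
f_n = ½√(k/m) = 0.5·√(5798.2/0.37016) = 0.5·√(15664) = 62.578 Hz

62.6 Hz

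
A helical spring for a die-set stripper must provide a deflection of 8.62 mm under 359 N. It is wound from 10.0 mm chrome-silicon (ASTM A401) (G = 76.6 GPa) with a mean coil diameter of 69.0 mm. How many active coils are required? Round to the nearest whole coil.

Required rate k = F/δ = 359/8.62 = 41.647 N/mm
N_a = Gd⁴/(8D³k) = (76.6×10³ × 10.0⁴)/(8 × 69.0³ × 41.647)
    = 7.66e+08 / 1.09452e+08 = 6.998 → 7 coils

7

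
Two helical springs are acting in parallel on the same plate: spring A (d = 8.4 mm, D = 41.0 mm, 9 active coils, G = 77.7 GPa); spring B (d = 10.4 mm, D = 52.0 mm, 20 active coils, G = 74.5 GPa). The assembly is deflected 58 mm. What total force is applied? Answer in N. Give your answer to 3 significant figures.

6770 N

k_A = Gd⁴/(8D³N_a) = (77.7×10³)(8.4⁴)/(8·41.0³·9) = 77.957 N/mm
k_B = Gd⁴/(8D³N_a) = (74.5×10³)(10.4⁴)/(8·52.0³·20) = 38.74 N/mm
Parallel: k_eq = 77.957 + 38.74 = 116.7 N/mm
F = k_eq·δ = 116.7·58 = 6768.4 N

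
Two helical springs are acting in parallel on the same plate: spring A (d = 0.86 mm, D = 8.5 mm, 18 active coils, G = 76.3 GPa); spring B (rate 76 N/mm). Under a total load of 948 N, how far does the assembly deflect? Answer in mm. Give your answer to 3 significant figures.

12.4 mm

k_A = Gd⁴/(8D³N_a) = (76.3×10³)(0.86⁴)/(8·8.5³·18) = 0.47195 N/mm
Parallel: k_eq = 0.47195 + 76 = 76.472 N/mm
δ = F/k_eq = 948/76.472 = 12.397 mm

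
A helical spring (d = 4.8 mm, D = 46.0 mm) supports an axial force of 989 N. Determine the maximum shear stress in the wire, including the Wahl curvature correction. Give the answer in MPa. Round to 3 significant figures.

Spring index C = D/d = 46.0/4.8 = 9.5833
K_W = (4C−1)/(4C−4) + 0.615/C = 37.333/34.333 + 0.0642 = 1.1516
τ₀ = 8FD/(πd³) = 8·989·46.0/(π·4.8³) = 363952/347.44 = 1047.5 MPa
τ_max = K·τ₀ = 1.1516 × 1047.5 = 1206.3 MPa

1210 MPa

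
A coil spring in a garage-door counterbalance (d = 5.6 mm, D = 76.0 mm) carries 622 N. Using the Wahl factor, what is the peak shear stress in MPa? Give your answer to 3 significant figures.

Spring index C = D/d = 76.0/5.6 = 13.5714
K_W = (4C−1)/(4C−4) + 0.615/C = 53.286/50.286 + 0.0453 = 1.1050
τ₀ = 8FD/(πd³) = 8·622·76.0/(π·5.6³) = 378176/551.71 = 685.46 MPa
τ_max = K·τ₀ = 1.1050 × 685.46 = 757.41 MPa

757 MPa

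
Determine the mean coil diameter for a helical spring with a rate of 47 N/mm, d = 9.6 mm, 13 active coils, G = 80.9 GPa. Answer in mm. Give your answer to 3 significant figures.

52.0 mm

D = (Gd⁴/(8N_a·k))^(1/3) = (80.9×10³·9.6⁴/(8·13·47))^(1/3)
  = (140573)^(1/3) = 51.9957 mm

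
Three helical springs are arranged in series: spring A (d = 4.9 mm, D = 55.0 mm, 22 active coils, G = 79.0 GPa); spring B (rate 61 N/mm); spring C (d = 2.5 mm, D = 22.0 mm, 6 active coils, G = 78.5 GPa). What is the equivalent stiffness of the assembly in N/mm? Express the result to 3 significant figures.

k_A = Gd⁴/(8D³N_a) = (79.0×10³)(4.9⁴)/(8·55.0³·22) = 1.5553 N/mm
k_C = Gd⁴/(8D³N_a) = (78.5×10³)(2.5⁴)/(8·22.0³·6) = 5.9996 N/mm
Series: 1/k_eq = 1/1.5553 + 1/61 + 1/5.9996 = 0.82604; k_eq = 1.2106 N/mm

1.21 N/mm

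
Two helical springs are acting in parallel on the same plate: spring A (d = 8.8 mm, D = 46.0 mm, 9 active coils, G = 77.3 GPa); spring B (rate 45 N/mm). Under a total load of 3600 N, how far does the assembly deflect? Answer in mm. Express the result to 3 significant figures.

32.4 mm

k_A = Gd⁴/(8D³N_a) = (77.3×10³)(8.8⁴)/(8·46.0³·9) = 66.146 N/mm
Parallel: k_eq = 66.146 + 45 = 111.15 N/mm
δ = F/k_eq = 3600/111.15 = 32.39 mm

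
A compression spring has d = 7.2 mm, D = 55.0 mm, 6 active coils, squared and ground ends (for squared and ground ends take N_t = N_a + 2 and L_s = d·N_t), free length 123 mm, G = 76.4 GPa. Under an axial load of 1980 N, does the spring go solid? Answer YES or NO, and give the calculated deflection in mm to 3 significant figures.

YES, δ = 77.0 mm

k = Gd⁴/(8D³N_a) = (76.4×10³)(7.2⁴)/(8·55.0³·6) = 25.71 N/mm
N_t = 8; L_s = 7.2·8 = 57.6 mm; δ_solid = L₀ − L_s = 123 − 57.6 = 65.4 mm
δ = F/k = 1980/25.71 = 77.014 mm
δ ≥ δ_solid → spring goes solid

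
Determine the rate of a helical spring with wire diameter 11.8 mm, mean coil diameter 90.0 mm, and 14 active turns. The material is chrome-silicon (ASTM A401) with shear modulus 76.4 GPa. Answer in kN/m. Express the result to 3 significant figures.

18.1 kN/m

k = Gd⁴/(8D³N_a) = (76.4×10³ × 11.8⁴) / (8 × 90.0³ × 14)
  = 1.48123e+09 / 8.1648e+07 = 18.142 N/mm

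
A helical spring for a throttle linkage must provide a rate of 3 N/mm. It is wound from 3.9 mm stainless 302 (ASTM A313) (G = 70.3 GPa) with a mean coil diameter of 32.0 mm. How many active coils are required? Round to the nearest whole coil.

N_a = Gd⁴/(8D³k) = (70.3×10³ × 3.9⁴)/(8 × 32.0³ × 3)
    = 1.62635e+07 / 786432 = 20.68 → 21 coils

21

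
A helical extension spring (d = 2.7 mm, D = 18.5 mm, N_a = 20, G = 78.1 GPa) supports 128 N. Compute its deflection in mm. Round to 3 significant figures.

k = Gd⁴/(8D³N_a) = (78.1×10³)(2.7⁴)/(8·18.5³·20) = 4.097 N/mm
δ = F/k = 128 / 4.097 = 31.242 mm

31.2 mm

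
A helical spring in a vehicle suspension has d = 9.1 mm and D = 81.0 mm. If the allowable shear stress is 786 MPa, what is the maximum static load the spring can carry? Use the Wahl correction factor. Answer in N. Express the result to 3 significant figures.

2470 N

C = D/d = 81.0/9.1 = 8.9011
K_W = (4C−1)/(4C−4) + 0.615/C = 34.604/31.604 + 0.0691 = 1.1640
τ_max = K·8FD/(πd³) → F_max = τ_allow·πd³/(8DK)
F_max = 786·π·9.1³/(8·81.0·1.1640) = 1.8608e+06/754.28 = 2467 N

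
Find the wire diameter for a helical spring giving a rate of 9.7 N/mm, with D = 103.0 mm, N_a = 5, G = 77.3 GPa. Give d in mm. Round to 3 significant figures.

d = (8D³N_a·k / G)^(1/4) = (8·103.0³·5·9.7 / (77.3×10³))^0.25
  = (5484.8)^0.25 = 8.6058 mm

8.61 mm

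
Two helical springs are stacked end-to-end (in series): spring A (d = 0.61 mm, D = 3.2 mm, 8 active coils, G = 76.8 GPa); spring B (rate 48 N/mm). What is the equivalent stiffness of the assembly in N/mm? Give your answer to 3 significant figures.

4.59 N/mm

k_A = Gd⁴/(8D³N_a) = (76.8×10³)(0.61⁴)/(8·3.2³·8) = 5.0705 N/mm
Series: 1/k_eq = 1/5.0705 + 1/48 = 0.21805; k_eq = 4.586 N/mm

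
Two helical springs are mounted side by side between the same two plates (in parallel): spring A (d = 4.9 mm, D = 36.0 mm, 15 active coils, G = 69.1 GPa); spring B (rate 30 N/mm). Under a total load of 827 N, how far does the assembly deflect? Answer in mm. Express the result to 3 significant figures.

22.3 mm

k_A = Gd⁴/(8D³N_a) = (69.1×10³)(4.9⁴)/(8·36.0³·15) = 7.115 N/mm
Parallel: k_eq = 7.115 + 30 = 37.115 N/mm
δ = F/k_eq = 827/37.115 = 22.282 mm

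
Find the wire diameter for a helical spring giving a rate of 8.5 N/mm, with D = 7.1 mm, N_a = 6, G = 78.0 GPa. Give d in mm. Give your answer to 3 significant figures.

d = (8D³N_a·k / G)^(1/4) = (8·7.1³·6·8.5 / (78.0×10³))^0.25
  = (1.8721)^0.25 = 1.1697 mm

1.17 mm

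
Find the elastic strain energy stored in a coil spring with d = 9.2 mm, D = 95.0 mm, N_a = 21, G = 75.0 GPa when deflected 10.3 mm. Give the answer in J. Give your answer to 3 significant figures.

0.198 J

k = Gd⁴/(8D³N_a) = (75.0×10³)(9.2⁴)/(8·95.0³·21) = 3.7302 N/mm
U = ½kδ² = 0.5 × 3.7302 × 10.3² = 197.87 N·mm = 0.19787 J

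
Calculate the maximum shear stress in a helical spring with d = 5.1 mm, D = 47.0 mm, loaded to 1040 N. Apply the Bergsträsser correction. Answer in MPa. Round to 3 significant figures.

1080 MPa

Spring index C = D/d = 47.0/5.1 = 9.2157
K_B = (4C+2)/(4C−3) = 38.863/33.863 = 1.1477
τ₀ = 8FD/(πd³) = 8·1040·47.0/(π·5.1³) = 391040/416.74 = 938.34 MPa
τ_max = K·τ₀ = 1.1477 × 938.34 = 1076.9 MPa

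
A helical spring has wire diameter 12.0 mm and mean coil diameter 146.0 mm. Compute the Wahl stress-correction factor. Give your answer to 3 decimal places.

C = D/d = 146.0/12.0 = 12.1667
K_W = (4C−1)/(4C−4) + 0.615/C = 47.667/44.667 + 0.0505 = 1.1177

1.118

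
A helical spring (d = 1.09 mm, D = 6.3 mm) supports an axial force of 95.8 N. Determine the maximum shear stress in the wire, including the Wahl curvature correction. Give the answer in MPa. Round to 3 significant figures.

1500 MPa

Spring index C = D/d = 6.3/1.09 = 5.7798
K_W = (4C−1)/(4C−4) + 0.615/C = 22.119/19.119 + 0.1064 = 1.2633
τ₀ = 8FD/(πd³) = 8·95.8·6.3/(π·1.09³) = 4828.32/4.0685 = 1186.8 MPa
τ_max = K·τ₀ = 1.2633 × 1186.8 = 1499.3 MPa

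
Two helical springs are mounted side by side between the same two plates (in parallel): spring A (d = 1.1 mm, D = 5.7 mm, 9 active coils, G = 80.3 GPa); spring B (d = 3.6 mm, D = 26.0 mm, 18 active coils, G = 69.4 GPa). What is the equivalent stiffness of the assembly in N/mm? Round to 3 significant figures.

k_A = Gd⁴/(8D³N_a) = (80.3×10³)(1.1⁴)/(8·5.7³·9) = 8.8172 N/mm
k_B = Gd⁴/(8D³N_a) = (69.4×10³)(3.6⁴)/(8·26.0³·18) = 4.6056 N/mm
Parallel: k_eq = 8.8172 + 4.6056 = 13.423 N/mm

13.4 N/mm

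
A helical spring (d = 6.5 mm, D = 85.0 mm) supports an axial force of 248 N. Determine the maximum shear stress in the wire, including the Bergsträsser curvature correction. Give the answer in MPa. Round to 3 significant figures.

215 MPa

Spring index C = D/d = 85.0/6.5 = 13.0769
K_B = (4C+2)/(4C−3) = 54.308/49.308 = 1.1014
τ₀ = 8FD/(πd³) = 8·248·85.0/(π·6.5³) = 168640/862.76 = 195.47 MPa
τ_max = K·τ₀ = 1.1014 × 195.47 = 215.29 MPa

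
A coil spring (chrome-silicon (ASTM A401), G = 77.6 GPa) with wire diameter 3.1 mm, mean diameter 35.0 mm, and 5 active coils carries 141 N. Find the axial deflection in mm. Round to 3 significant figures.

k = Gd⁴/(8D³N_a) = (77.6×10³)(3.1⁴)/(8·35.0³·5) = 4.1787 N/mm
δ = F/k = 141 / 4.1787 = 33.742 mm

33.7 mm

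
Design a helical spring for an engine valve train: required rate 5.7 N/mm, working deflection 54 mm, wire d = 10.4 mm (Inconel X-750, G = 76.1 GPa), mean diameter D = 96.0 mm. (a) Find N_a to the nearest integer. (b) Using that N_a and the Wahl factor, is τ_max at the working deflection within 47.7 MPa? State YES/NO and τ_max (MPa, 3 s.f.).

N_a = Gd⁴/(8D³k) = (76.1×10³)(10.4⁴)/(8·96.0³·5.7) = 22.07 → N_a = 22
Actual rate k = Gd⁴/(8D³·22) = 5.7173 N/mm
Working load F = kδ = 5.7173·54 = 308.73 N
C = 96.0/10.4 = 9.2308; K_W = (4C−1)/(4C−4)+0.615/C = 1.1577
τ_max = K_W·8FD/(πd³) = 1.1577·67.096 = 77.68 MPa
τ_max > 47.7 MPa → exceeds allowable

(a) 22 coils; (b) NO, τ_max = 77.7 MPa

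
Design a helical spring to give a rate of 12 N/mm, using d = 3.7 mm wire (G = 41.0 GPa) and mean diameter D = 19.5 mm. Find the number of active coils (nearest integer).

11

N_a = Gd⁴/(8D³k) = (41.0×10³ × 3.7⁴)/(8 × 19.5³ × 12)
    = 7.68406e+06 / 711828 = 10.79 → 11 coils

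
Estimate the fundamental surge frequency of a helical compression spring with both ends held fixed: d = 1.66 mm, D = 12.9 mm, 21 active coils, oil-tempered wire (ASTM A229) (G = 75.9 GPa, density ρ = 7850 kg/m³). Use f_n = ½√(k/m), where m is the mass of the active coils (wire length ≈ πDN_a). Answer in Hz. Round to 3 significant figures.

166 Hz

k = Gd⁴/(8D³N_a) = (75.9×10³)(1.66⁴)/(8·12.9³·21) = 1.5981 N/mm = 1598.1 N/m
Wire length L = πDN_a = π·12.9·21 = 851.06 mm
m = ρ·(πd²/4)·L = 7850 × 2.1642×10⁻⁶ m² × 0.85106 m = 0.014459 kg
f_n = ½√(k/m) = 0.5·√(1598.1/0.014459) = 0.5·√(1.1053e+05) = 166.23 Hz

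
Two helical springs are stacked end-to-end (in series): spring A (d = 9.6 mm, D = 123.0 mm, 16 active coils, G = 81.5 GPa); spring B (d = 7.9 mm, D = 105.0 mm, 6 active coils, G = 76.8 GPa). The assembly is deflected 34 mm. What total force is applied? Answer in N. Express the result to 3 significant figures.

k_A = Gd⁴/(8D³N_a) = (81.5×10³)(9.6⁴)/(8·123.0³·16) = 2.9061 N/mm
k_B = Gd⁴/(8D³N_a) = (76.8×10³)(7.9⁴)/(8·105.0³·6) = 5.3834 N/mm
Series: 1/k_eq = 1/2.9061 + 1/5.3834 = 0.52985; k_eq = 1.8873 N/mm
F = k_eq·δ = 1.8873·34 = 64.169 N

64.2 N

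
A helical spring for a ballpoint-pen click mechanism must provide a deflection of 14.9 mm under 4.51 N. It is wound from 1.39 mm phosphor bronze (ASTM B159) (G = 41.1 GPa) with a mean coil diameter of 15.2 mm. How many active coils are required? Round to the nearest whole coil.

18

Required rate k = F/δ = 4.51/14.9 = 0.30268 N/mm
N_a = Gd⁴/(8D³k) = (41.1×10³ × 1.39⁴)/(8 × 15.2³ × 0.30268)
    = 153427 / 8503.76 = 18.04 → 18 coils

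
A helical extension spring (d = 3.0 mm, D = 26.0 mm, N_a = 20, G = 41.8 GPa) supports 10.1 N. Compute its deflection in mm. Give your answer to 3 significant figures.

k = Gd⁴/(8D³N_a) = (41.8×10³)(3.0⁴)/(8·26.0³·20) = 1.204 N/mm
δ = F/k = 10.1 / 1.204 = 8.3888 mm

8.39 mm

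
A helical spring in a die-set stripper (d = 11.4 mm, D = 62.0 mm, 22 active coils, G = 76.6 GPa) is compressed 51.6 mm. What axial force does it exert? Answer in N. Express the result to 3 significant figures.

1590 N

k = Gd⁴/(8D³N_a) = (76.6×10³)(11.4⁴)/(8·62.0³·22) = 30.843 N/mm
F = k·δ = 30.843 × 51.6 = 1591.5 N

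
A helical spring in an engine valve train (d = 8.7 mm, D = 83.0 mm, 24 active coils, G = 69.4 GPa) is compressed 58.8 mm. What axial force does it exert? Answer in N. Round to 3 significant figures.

k = Gd⁴/(8D³N_a) = (69.4×10³)(8.7⁴)/(8·83.0³·24) = 3.6216 N/mm
F = k·δ = 3.6216 × 58.8 = 212.95 N

213 N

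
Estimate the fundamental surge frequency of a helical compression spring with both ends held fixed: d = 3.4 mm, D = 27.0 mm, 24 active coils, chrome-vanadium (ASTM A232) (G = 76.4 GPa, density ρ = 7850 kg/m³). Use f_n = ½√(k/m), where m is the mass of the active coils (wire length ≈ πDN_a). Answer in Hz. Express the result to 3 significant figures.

68.2 Hz

k = Gd⁴/(8D³N_a) = (76.4×10³)(3.4⁴)/(8·27.0³·24) = 2.7016 N/mm = 2701.6 N/m
Wire length L = πDN_a = π·27.0·24 = 2035.8 mm
m = ρ·(πd²/4)·L = 7850 × 9.0792×10⁻⁶ m² × 2.0358 m = 0.14509 kg
f_n = ½√(k/m) = 0.5·√(2701.6/0.14509) = 0.5·√(18620) = 68.227 Hz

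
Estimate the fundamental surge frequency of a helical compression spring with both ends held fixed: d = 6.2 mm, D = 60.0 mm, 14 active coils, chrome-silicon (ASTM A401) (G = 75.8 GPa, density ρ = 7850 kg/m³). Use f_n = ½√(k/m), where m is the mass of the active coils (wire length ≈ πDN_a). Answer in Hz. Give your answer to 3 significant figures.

43.0 Hz

k = Gd⁴/(8D³N_a) = (75.8×10³)(6.2⁴)/(8·60.0³·14) = 4.6298 N/mm = 4629.8 N/m
Wire length L = πDN_a = π·60.0·14 = 2638.9 mm
m = ρ·(πd²/4)·L = 7850 × 30.191×10⁻⁶ m² × 2.6389 m = 0.62542 kg
f_n = ½√(k/m) = 0.5·√(4629.8/0.62542) = 0.5·√(7402.7) = 43.02 Hz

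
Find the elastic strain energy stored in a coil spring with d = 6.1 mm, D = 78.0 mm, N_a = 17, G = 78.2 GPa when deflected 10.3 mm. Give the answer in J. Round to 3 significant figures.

k = Gd⁴/(8D³N_a) = (78.2×10³)(6.1⁴)/(8·78.0³·17) = 1.6777 N/mm
U = ½kδ² = 0.5 × 1.6777 × 10.3² = 88.991 N·mm = 0.088991 J

0.0890 J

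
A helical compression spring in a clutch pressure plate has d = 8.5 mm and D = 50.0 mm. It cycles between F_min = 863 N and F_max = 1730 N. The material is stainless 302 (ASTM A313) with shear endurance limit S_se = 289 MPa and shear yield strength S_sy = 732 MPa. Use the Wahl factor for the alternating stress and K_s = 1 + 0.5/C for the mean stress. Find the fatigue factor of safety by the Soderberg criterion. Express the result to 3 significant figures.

C = D/d = 50.0/8.5 = 5.8824; K_W = (4C−1)/(4C−4)+0.615/C = 1.2582; K_s = 1+0.5/C = 1.0850
F_a = (F_max−F_min)/2 = 433.5 N; F_m = (F_max+F_min)/2 = 1296.5 N
τ_a = K_W·8F_aD/(πd³) = 1.2582 × 89.876 = 113.08 MPa
τ_m = K_s·8F_mD/(πd³) = 1.0850 × 268.8 = 291.65 MPa
Soderberg: 1/n_f = τ_a/S_se + τ_m/S_sy = 113.08/289 + 291.65/732 = 0.39127 + 0.39842 = 0.7897
n_f = 1/0.7897 = 1.266

1.27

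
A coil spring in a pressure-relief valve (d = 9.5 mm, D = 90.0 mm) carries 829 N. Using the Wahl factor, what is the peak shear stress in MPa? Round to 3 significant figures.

Spring index C = D/d = 90.0/9.5 = 9.4737
K_W = (4C−1)/(4C−4) + 0.615/C = 36.895/33.895 + 0.0649 = 1.1534
τ₀ = 8FD/(πd³) = 8·829·90.0/(π·9.5³) = 596880/2693.5 = 221.6 MPa
τ_max = K·τ₀ = 1.1534 × 221.6 = 255.6 MPa

256 MPa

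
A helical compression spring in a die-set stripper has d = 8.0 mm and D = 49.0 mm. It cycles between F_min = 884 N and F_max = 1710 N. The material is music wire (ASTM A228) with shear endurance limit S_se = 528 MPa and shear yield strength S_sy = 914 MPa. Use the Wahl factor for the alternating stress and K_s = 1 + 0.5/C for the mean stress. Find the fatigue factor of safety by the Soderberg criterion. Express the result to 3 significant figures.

C = D/d = 49.0/8.0 = 6.1250; K_W = (4C−1)/(4C−4)+0.615/C = 1.2467; K_s = 1+0.5/C = 1.0816
F_a = (F_max−F_min)/2 = 413 N; F_m = (F_max+F_min)/2 = 1297 N
τ_a = K_W·8F_aD/(πd³) = 1.2467 × 100.65 = 125.49 MPa
τ_m = K_s·8F_mD/(πd³) = 1.0816 × 316.09 = 341.89 MPa
Soderberg: 1/n_f = τ_a/S_se + τ_m/S_sy = 125.49/528 + 341.89/914 = 0.23766 + 0.37406 = 0.61172
n_f = 1/0.61172 = 1.635

1.63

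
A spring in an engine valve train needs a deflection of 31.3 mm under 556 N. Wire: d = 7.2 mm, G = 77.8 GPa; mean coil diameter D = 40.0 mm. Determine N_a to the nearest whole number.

23

Required rate k = F/δ = 556/31.3 = 17.764 N/mm
N_a = Gd⁴/(8D³k) = (77.8×10³ × 7.2⁴)/(8 × 40.0³ × 17.764)
    = 2.09079e+08 / 9.09495e+06 = 22.99 → 23 coils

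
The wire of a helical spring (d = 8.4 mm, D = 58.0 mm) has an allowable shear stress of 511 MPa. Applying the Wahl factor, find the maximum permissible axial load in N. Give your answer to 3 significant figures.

C = D/d = 58.0/8.4 = 6.9048
K_W = (4C−1)/(4C−4) + 0.615/C = 26.619/23.619 + 0.0891 = 1.2161
τ_max = K·8FD/(πd³) → F_max = τ_allow·πd³/(8DK)
F_max = 511·π·8.4³/(8·58.0·1.2161) = 9.515e+05/564.26 = 1686.3 N

1690 N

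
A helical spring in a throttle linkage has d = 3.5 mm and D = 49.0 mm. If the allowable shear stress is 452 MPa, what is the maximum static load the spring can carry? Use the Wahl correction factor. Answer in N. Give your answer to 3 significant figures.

141 N

C = D/d = 49.0/3.5 = 14.0000
K_W = (4C−1)/(4C−4) + 0.615/C = 55.000/52.000 + 0.0439 = 1.1016
τ_max = K·8FD/(πd³) → F_max = τ_allow·πd³/(8DK)
F_max = 452·π·3.5³/(8·49.0·1.1016) = 60882/431.84 = 140.99 N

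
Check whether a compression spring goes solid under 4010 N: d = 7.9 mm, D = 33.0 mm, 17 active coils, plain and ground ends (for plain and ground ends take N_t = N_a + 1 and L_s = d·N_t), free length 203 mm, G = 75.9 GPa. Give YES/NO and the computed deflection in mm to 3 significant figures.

k = Gd⁴/(8D³N_a) = (75.9×10³)(7.9⁴)/(8·33.0³·17) = 60.488 N/mm
N_t = 18; L_s = 7.9·18 = 142.2 mm; δ_solid = L₀ − L_s = 203 − 142.2 = 60.8 mm
δ = F/k = 4010/60.488 = 66.294 mm
δ ≥ δ_solid → spring goes solid

YES, δ = 66.3 mm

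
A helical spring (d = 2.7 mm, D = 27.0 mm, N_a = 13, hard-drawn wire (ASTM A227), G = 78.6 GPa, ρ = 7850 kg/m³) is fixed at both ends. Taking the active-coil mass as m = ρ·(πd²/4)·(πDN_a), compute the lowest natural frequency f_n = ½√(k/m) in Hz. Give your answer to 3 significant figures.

101 Hz

k = Gd⁴/(8D³N_a) = (78.6×10³)(2.7⁴)/(8·27.0³·13) = 2.0406 N/mm = 2040.6 N/m
Wire length L = πDN_a = π·27.0·13 = 1102.7 mm
m = ρ·(πd²/4)·L = 7850 × 5.7256×10⁻⁶ m² × 1.1027 m = 0.049561 kg
f_n = ½√(k/m) = 0.5·√(2040.6/0.049561) = 0.5·√(41173) = 101.46 Hz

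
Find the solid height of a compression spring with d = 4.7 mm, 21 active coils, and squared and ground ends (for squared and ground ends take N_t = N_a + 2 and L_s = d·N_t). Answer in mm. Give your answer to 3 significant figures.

squared and ground ends: N_t = N_a + 2 = 21 + 2 = 23
L_s = d·N_t = 4.7 × 23 = 108.1 mm

108 mm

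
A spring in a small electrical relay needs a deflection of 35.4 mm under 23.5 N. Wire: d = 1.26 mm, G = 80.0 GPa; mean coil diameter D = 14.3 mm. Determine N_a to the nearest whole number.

Required rate k = F/δ = 23.5/35.4 = 0.66384 N/mm
N_a = Gd⁴/(8D³k) = (80.0×10³ × 1.26⁴)/(8 × 14.3³ × 0.66384)
    = 201638 / 15529.7 = 12.98 → 13 coils

13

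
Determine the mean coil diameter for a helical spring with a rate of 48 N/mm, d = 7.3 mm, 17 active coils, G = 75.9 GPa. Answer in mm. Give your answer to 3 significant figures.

D = (Gd⁴/(8N_a·k))^(1/3) = (75.9×10³·7.3⁴/(8·17·48))^(1/3)
  = (33018.2)^(1/3) = 32.0812 mm

32.1 mm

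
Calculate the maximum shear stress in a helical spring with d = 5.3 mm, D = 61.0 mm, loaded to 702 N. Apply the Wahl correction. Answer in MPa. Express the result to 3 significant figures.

Spring index C = D/d = 61.0/5.3 = 11.5094
K_W = (4C−1)/(4C−4) + 0.615/C = 45.038/42.038 + 0.0534 = 1.1248
τ₀ = 8FD/(πd³) = 8·702·61.0/(π·5.3³) = 342576/467.71 = 732.45 MPa
τ_max = K·τ₀ = 1.1248 × 732.45 = 823.86 MPa

824 MPa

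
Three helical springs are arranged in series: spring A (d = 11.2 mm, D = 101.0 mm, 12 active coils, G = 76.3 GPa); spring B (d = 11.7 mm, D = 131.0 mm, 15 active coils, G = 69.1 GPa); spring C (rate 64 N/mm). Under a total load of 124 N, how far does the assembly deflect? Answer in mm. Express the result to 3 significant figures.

38.0 mm

k_A = Gd⁴/(8D³N_a) = (76.3×10³)(11.2⁴)/(8·101.0³·12) = 12.138 N/mm
k_B = Gd⁴/(8D³N_a) = (69.1×10³)(11.7⁴)/(8·131.0³·15) = 4.7998 N/mm
Series: 1/k_eq = 1/12.138 + 1/4.7998 + 1/64 = 0.30635; k_eq = 3.2643 N/mm
δ = F/k_eq = 124/3.2643 = 37.987 mm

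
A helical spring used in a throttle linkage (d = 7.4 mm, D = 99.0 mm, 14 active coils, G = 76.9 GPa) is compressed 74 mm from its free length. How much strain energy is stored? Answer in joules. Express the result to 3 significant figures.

k = Gd⁴/(8D³N_a) = (76.9×10³)(7.4⁴)/(8·99.0³·14) = 2.1219 N/mm
U = ½kδ² = 0.5 × 2.1219 × 74² = 5809.8 N·mm = 5.8098 J

5.81 J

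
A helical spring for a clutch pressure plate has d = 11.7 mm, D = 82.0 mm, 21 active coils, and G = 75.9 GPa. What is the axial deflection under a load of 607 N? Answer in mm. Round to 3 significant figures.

39.5 mm

k = Gd⁴/(8D³N_a) = (75.9×10³)(11.7⁴)/(8·82.0³·21) = 15.354 N/mm
δ = F/k = 607 / 15.354 = 39.533 mm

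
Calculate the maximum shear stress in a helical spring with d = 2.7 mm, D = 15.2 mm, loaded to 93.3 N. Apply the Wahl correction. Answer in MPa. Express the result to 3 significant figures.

233 MPa

Spring index C = D/d = 15.2/2.7 = 5.6296
K_W = (4C−1)/(4C−4) + 0.615/C = 21.519/18.519 + 0.1092 = 1.2712
τ₀ = 8FD/(πd³) = 8·93.3·15.2/(π·2.7³) = 11345.3/61.836 = 183.47 MPa
τ_max = K·τ₀ = 1.2712 × 183.47 = 233.24 MPa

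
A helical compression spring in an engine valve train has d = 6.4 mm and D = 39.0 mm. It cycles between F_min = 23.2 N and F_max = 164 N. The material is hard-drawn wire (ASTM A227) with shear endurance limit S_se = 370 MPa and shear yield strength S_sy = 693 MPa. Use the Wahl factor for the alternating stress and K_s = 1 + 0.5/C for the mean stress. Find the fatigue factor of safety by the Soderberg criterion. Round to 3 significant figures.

6.88

C = D/d = 39.0/6.4 = 6.0938; K_W = (4C−1)/(4C−4)+0.615/C = 1.2482; K_s = 1+0.5/C = 1.0821
F_a = (F_max−F_min)/2 = 70.4 N; F_m = (F_max+F_min)/2 = 93.6 N
τ_a = K_W·8F_aD/(πd³) = 1.2482 × 26.671 = 33.29 MPa
τ_m = K_s·8F_mD/(πd³) = 1.0821 × 35.46 = 38.37 MPa
Soderberg: 1/n_f = τ_a/S_se + τ_m/S_sy = 33.29/370 + 38.37/693 = 0.08997 + 0.05537 = 0.14534
n_f = 1/0.14534 = 6.88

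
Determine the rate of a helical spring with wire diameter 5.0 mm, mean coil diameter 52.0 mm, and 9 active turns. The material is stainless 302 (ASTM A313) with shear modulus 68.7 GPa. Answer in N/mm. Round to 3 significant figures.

k = Gd⁴/(8D³N_a) = (68.7×10³ × 5.0⁴) / (8 × 52.0³ × 9)
  = 4.29375e+07 / 1.01238e+07 = 4.2413 N/mm

4.24 N/mm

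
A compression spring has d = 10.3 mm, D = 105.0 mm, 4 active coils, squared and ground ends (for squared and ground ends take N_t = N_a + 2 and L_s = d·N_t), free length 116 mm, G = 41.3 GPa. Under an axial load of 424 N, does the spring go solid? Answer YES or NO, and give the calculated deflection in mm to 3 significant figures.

NO, δ = 33.8 mm

k = Gd⁴/(8D³N_a) = (41.3×10³)(10.3⁴)/(8·105.0³·4) = 12.548 N/mm
N_t = 6; L_s = 10.3·6 = 61.8 mm; δ_solid = L₀ − L_s = 116 − 61.8 = 54.2 mm
δ = F/k = 424/12.548 = 33.79 mm
δ < δ_solid → spring does not go solid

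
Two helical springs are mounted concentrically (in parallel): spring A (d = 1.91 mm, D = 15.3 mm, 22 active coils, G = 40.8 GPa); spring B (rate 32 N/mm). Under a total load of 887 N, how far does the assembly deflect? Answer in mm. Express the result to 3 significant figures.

k_A = Gd⁴/(8D³N_a) = (40.8×10³)(1.91⁴)/(8·15.3³·22) = 0.8614 N/mm
Parallel: k_eq = 0.8614 + 32 = 32.861 N/mm
δ = F/k_eq = 887/32.861 = 26.992 mm

27.0 mm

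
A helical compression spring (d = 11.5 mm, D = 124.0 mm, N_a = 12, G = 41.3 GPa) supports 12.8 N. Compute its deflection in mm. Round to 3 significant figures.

k = Gd⁴/(8D³N_a) = (41.3×10³)(11.5⁴)/(8·124.0³·12) = 3.9464 N/mm
δ = F/k = 12.8 / 3.9464 = 3.2434 mm

3.24 mm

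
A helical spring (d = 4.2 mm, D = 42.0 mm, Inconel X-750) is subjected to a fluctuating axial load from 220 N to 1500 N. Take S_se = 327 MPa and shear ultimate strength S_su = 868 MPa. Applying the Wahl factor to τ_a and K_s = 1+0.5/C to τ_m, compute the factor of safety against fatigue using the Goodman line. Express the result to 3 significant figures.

0.211

C = D/d = 42.0/4.2 = 10.0000; K_W = (4C−1)/(4C−4)+0.615/C = 1.1448; K_s = 1+0.5/C = 1.0500
F_a = (F_max−F_min)/2 = 640 N; F_m = (F_max+F_min)/2 = 860 N
τ_a = K_W·8F_aD/(πd³) = 1.1448 × 923.89 = 1057.7 MPa
τ_m = K_s·8F_mD/(πd³) = 1.0500 × 1241.5 = 1303.6 MPa
Goodman: 1/n_f = τ_a/S_se + τ_m/S_su = 1057.7/327 + 1303.6/868 = 3.23457 + 1.50179 = 4.7364
n_f = 1/4.7364 = 0.2111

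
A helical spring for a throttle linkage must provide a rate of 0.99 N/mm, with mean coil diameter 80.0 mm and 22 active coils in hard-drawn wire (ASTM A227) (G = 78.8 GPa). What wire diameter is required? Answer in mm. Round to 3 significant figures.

d = (8D³N_a·k / G)^(1/4) = (8·80.0³·22·0.99 / (78.8×10³))^0.25
  = (1132.1)^0.25 = 5.8006 mm

5.80 mm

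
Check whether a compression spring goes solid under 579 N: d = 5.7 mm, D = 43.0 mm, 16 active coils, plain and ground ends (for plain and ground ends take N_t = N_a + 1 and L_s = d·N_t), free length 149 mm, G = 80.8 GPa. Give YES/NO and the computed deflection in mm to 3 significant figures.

YES, δ = 69.1 mm

k = Gd⁴/(8D³N_a) = (80.8×10³)(5.7⁴)/(8·43.0³·16) = 8.381 N/mm
N_t = 17; L_s = 5.7·17 = 96.9 mm; δ_solid = L₀ − L_s = 149 − 96.9 = 52.1 mm
δ = F/k = 579/8.381 = 69.085 mm
δ ≥ δ_solid → spring goes solid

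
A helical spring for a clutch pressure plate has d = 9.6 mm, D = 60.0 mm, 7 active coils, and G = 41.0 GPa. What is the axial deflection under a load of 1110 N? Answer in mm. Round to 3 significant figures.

k = Gd⁴/(8D³N_a) = (41.0×10³)(9.6⁴)/(8·60.0³·7) = 28.789 N/mm
δ = F/k = 1110 / 28.789 = 38.556 mm

38.6 mm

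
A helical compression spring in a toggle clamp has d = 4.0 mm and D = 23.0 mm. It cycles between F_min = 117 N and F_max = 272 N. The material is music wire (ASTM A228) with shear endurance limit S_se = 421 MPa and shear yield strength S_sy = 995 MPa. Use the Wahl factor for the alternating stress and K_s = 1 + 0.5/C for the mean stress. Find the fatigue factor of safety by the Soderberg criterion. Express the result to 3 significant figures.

2.45

C = D/d = 23.0/4.0 = 5.7500; K_W = (4C−1)/(4C−4)+0.615/C = 1.2649; K_s = 1+0.5/C = 1.0870
F_a = (F_max−F_min)/2 = 77.5 N; F_m = (F_max+F_min)/2 = 194.5 N
τ_a = K_W·8F_aD/(πd³) = 1.2649 × 70.923 = 89.708 MPa
τ_m = K_s·8F_mD/(πd³) = 1.0870 × 177.99 = 193.47 MPa
Soderberg: 1/n_f = τ_a/S_se + τ_m/S_sy = 89.708/421 + 193.47/995 = 0.21308 + 0.19444 = 0.40753
n_f = 1/0.40753 = 2.454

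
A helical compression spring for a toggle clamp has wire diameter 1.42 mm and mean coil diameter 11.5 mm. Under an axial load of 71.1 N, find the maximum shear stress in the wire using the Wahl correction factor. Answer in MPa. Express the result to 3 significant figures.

Spring index C = D/d = 11.5/1.42 = 8.0986
K_W = (4C−1)/(4C−4) + 0.615/C = 31.394/28.394 + 0.0759 = 1.1816
τ₀ = 8FD/(πd³) = 8·71.1·11.5/(π·1.42³) = 6541.2/8.9953 = 727.18 MPa
τ_max = K·τ₀ = 1.1816 × 727.18 = 859.23 MPa

859 MPa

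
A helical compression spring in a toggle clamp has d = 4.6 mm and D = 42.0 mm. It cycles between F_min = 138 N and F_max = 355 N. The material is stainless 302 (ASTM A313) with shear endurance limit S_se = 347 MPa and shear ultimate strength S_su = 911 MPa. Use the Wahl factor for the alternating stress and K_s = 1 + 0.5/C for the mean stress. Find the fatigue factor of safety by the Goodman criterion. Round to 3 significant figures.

C = D/d = 42.0/4.6 = 9.1304; K_W = (4C−1)/(4C−4)+0.615/C = 1.1596; K_s = 1+0.5/C = 1.0548
F_a = (F_max−F_min)/2 = 108.5 N; F_m = (F_max+F_min)/2 = 246.5 N
τ_a = K_W·8F_aD/(πd³) = 1.1596 × 119.22 = 138.25 MPa
τ_m = K_s·8F_mD/(πd³) = 1.0548 × 270.85 = 285.68 MPa
Goodman: 1/n_f = τ_a/S_se + τ_m/S_su = 138.25/347 + 285.68/911 = 0.39841 + 0.31359 = 0.712
n_f = 1/0.712 = 1.404

1.40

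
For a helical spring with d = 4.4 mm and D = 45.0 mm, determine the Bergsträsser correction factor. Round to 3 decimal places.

1.132

C = D/d = 45.0/4.4 = 10.2273
K_B = (4C+2)/(4C−3) = 42.909/37.909 = 1.1319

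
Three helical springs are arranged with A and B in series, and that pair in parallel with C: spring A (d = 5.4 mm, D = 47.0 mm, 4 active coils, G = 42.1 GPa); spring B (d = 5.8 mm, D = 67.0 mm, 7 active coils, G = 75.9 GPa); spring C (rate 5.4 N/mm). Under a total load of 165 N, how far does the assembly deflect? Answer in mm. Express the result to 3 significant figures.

k_A = Gd⁴/(8D³N_a) = (42.1×10³)(5.4⁴)/(8·47.0³·4) = 10.775 N/mm
k_B = Gd⁴/(8D³N_a) = (75.9×10³)(5.8⁴)/(8·67.0³·7) = 5.0997 N/mm
Springs A,B series: k_AB = 1/(1/10.775+1/5.0997) = 3.4614 N/mm; parallel with C: k_eq = 3.4614+5.4 = 8.8614 N/mm
δ = F/k_eq = 165/8.8614 = 18.62 mm

18.6 mm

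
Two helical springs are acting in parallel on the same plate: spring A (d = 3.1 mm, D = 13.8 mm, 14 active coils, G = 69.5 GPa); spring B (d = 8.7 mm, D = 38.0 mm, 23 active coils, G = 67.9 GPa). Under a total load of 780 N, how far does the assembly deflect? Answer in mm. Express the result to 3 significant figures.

k_A = Gd⁴/(8D³N_a) = (69.5×10³)(3.1⁴)/(8·13.8³·14) = 21.806 N/mm
k_B = Gd⁴/(8D³N_a) = (67.9×10³)(8.7⁴)/(8·38.0³·23) = 38.528 N/mm
Parallel: k_eq = 21.806 + 38.528 = 60.334 N/mm
δ = F/k_eq = 780/60.334 = 12.928 mm

12.9 mm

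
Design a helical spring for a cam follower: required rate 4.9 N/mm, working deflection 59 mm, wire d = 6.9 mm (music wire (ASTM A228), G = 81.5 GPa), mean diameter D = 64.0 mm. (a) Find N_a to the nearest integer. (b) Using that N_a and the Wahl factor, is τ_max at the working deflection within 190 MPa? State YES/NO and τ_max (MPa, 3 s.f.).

(a) 18 coils; (b) YES, τ_max = 166 MPa

N_a = Gd⁴/(8D³k) = (81.5×10³)(6.9⁴)/(8·64.0³·4.9) = 17.98 → N_a = 18
Actual rate k = Gd⁴/(8D³·18) = 4.8939 N/mm
Working load F = kδ = 4.8939·59 = 288.74 N
C = 64.0/6.9 = 9.2754; K_W = (4C−1)/(4C−4)+0.615/C = 1.1569
τ_max = K_W·8FD/(πd³) = 1.1569·143.24 = 165.72 MPa
τ_max ≤ 190 MPa → acceptable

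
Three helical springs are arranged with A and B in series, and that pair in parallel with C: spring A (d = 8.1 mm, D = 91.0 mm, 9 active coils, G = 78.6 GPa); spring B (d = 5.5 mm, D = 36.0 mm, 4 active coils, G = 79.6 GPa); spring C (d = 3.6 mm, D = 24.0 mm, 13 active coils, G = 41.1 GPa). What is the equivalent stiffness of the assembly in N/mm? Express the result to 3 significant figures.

10.3 N/mm

k_A = Gd⁴/(8D³N_a) = (78.6×10³)(8.1⁴)/(8·91.0³·9) = 6.236 N/mm
k_B = Gd⁴/(8D³N_a) = (79.6×10³)(5.5⁴)/(8·36.0³·4) = 48.787 N/mm
k_C = Gd⁴/(8D³N_a) = (41.1×10³)(3.6⁴)/(8·24.0³·13) = 4.8016 N/mm
Springs A,B series: k_AB = 1/(1/6.236+1/48.787) = 5.5292 N/mm; parallel with C: k_eq = 5.5292+4.8016 = 10.331 N/mm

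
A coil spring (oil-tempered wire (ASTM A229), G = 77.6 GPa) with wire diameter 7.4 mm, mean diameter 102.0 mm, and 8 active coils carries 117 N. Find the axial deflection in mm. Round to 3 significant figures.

k = Gd⁴/(8D³N_a) = (77.6×10³)(7.4⁴)/(8·102.0³·8) = 3.4262 N/mm
δ = F/k = 117 / 3.4262 = 34.149 mm

34.1 mm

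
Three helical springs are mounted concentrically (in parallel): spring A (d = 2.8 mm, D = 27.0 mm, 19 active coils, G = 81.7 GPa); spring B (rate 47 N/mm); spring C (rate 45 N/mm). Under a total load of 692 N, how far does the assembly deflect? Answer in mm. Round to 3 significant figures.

7.39 mm

k_A = Gd⁴/(8D³N_a) = (81.7×10³)(2.8⁴)/(8·27.0³·19) = 1.6785 N/mm
Parallel: k_eq = 1.6785 + 47 + 45 = 93.678 N/mm
δ = F/k_eq = 692/93.678 = 7.387 mm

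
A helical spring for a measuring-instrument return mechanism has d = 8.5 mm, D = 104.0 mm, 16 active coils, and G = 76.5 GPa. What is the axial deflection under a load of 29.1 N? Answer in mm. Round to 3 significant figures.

k = Gd⁴/(8D³N_a) = (76.5×10³)(8.5⁴)/(8·104.0³·16) = 2.7735 N/mm
δ = F/k = 29.1 / 2.7735 = 10.492 mm

10.5 mm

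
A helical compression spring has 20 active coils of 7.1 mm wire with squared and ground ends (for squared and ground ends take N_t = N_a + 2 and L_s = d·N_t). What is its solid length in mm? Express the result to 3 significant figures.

squared and ground ends: N_t = N_a + 2 = 20 + 2 = 22
L_s = d·N_t = 7.1 × 22 = 156.2 mm

156 mm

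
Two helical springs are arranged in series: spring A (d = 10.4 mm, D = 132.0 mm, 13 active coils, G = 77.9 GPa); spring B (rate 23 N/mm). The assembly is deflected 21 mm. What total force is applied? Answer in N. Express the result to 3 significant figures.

k_A = Gd⁴/(8D³N_a) = (77.9×10³)(10.4⁴)/(8·132.0³·13) = 3.8099 N/mm
Series: 1/k_eq = 1/3.8099 + 1/23 = 0.30595; k_eq = 3.2685 N/mm
F = k_eq·δ = 3.2685·21 = 68.638 N

68.6 N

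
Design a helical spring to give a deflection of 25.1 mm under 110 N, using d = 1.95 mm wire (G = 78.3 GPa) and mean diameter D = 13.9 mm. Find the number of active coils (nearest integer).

12

Required rate k = F/δ = 110/25.1 = 4.3825 N/mm
N_a = Gd⁴/(8D³k) = (78.3×10³ × 1.95⁴)/(8 × 13.9³ × 4.3825)
    = 1.13214e+06 / 94157.2 = 12.02 → 12 coils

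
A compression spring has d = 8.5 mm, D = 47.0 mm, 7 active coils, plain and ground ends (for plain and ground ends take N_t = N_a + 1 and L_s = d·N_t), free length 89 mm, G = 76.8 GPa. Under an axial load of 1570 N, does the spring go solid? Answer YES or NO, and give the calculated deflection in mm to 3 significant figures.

YES, δ = 22.8 mm

k = Gd⁴/(8D³N_a) = (76.8×10³)(8.5⁴)/(8·47.0³·7) = 68.953 N/mm
N_t = 8; L_s = 8.5·8 = 68 mm; δ_solid = L₀ − L_s = 89 − 68 = 21 mm
δ = F/k = 1570/68.953 = 22.769 mm
δ ≥ δ_solid → spring goes solid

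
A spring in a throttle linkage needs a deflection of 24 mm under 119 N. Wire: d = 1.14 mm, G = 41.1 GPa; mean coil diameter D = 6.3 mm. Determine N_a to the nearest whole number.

Required rate k = F/δ = 119/24 = 4.9583 N/mm
N_a = Gd⁴/(8D³k) = (41.1×10³ × 1.14⁴)/(8 × 6.3³ × 4.9583)
    = 69416.3 / 9918.53 = 6.999 → 7 coils

7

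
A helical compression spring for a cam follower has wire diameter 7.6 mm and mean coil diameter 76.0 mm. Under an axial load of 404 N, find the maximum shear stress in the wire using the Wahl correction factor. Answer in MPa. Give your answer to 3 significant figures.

204 MPa

Spring index C = D/d = 76.0/7.6 = 10.0000
K_W = (4C−1)/(4C−4) + 0.615/C = 39.000/36.000 + 0.0615 = 1.1448
τ₀ = 8FD/(πd³) = 8·404·76.0/(π·7.6³) = 245632/1379.1 = 178.11 MPa
τ_max = K·τ₀ = 1.1448 × 178.11 = 203.91 MPa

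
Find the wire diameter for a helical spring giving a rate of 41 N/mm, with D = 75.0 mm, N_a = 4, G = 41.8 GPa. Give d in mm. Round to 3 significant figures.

10.7 mm

d = (8D³N_a·k / G)^(1/4) = (8·75.0³·4·41 / (41.8×10³))^0.25
  = (13242)^0.25 = 10.7272 mm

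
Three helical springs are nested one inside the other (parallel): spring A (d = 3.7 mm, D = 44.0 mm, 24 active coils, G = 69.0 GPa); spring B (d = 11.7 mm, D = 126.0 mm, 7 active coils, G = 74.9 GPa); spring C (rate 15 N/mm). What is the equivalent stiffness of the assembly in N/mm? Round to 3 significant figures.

28.3 N/mm

k_A = Gd⁴/(8D³N_a) = (69.0×10³)(3.7⁴)/(8·44.0³·24) = 0.79067 N/mm
k_B = Gd⁴/(8D³N_a) = (74.9×10³)(11.7⁴)/(8·126.0³·7) = 12.529 N/mm
Parallel: k_eq = 0.79067 + 12.529 + 15 = 28.32 N/mm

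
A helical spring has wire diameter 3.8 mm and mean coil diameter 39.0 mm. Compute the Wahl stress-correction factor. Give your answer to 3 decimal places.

C = D/d = 39.0/3.8 = 10.2632
K_W = (4C−1)/(4C−4) + 0.615/C = 40.053/37.053 + 0.0599 = 1.1409

1.141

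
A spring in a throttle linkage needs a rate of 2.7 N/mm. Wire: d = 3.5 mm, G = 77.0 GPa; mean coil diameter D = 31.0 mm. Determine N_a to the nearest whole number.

18

N_a = Gd⁴/(8D³k) = (77.0×10³ × 3.5⁴)/(8 × 31.0³ × 2.7)
    = 1.15548e+07 / 643486 = 17.96 → 18 coils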